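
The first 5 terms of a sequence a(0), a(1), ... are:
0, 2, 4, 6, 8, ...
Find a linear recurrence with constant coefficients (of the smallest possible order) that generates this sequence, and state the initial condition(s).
Look for the lowest-order linear relation among consecutive terms.
Observation: consecutive differences are constant (= 2).
Check at n=2: 1·2 + 2 = 4. ✓

a(n) = a(n-1) + 2, a(0) = 0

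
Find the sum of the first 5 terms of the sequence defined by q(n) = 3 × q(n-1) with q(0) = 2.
Computing the sequence terms: 2, 6, 18, 54, 162
Adding these values together:

242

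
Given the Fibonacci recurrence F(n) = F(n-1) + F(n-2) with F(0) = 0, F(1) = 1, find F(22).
Computing the sequence terms:
0, 1, 1, 2, 3, 5, 8, 13, 21, 34, 55, 89, 144, 233, 377, 610, 987, 1597, 2584, 4181, 6765, 10946, 17711

17711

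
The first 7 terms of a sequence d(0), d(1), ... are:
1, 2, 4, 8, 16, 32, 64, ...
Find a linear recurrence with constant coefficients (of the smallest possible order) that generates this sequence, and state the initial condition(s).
Look for the lowest-order linear relation among consecutive terms.
Observation: each term is 2× the previous.
Check at n=2: 2·2 = 4. ✓

d(n) = 2 × d(n-1), d(0) = 1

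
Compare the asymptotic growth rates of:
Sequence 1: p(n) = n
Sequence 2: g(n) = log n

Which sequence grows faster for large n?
Comparing growth rates:
Growth-rate hierarchy: log n ≺ any polynomial ≺ any exponential cⁿ (c>1) ≺ n! ≺ nⁿ.
polynomial degree 1 dominates logarithmic asymptotically.

p(n) grows faster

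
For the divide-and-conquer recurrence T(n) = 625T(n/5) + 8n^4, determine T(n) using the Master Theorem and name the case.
Master Theorem template: T(n) = a·T(n/b) + f(n).
Here: a=625, b=5, f(n)=8n^4
Compute log_b(a) = log_5(625) = 4.
f(n) = 8n^4 = Θ(n^4). Case 2: T(n) = Θ(n^4 log n).

Case 2: T(n) = Θ(n^4 log n)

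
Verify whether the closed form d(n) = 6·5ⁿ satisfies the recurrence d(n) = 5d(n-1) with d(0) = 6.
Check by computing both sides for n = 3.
From the recurrence with d(0) = 6:
  d(0) = 6, d(1) = 30, d(2) = 150, d(3) = 750
  so the recurrence gives d(3) = 750.
From the proposed closed form d(n) = 6·5ⁿ:
  d(3) = 750.
Both sides give 750 at n = 3, and the initial condition(s) match, so the closed form is consistent.

Yes, the closed form is correct.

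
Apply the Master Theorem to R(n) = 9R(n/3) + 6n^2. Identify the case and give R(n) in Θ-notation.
Master Theorem template: R(n) = a·R(n/b) + f(n).
Here: a=9, b=3, f(n)=6n^2
Compute log_b(a) = log_3(9) = 2.
f(n) = 6n^2 = Θ(n^2). Case 2: R(n) = Θ(n^2 log n).

Case 2: R(n) = Θ(n^2 log n)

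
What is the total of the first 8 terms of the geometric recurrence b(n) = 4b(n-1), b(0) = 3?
Computing the sequence terms: 3, 12, 48, 192, 768, 3072, 12288, 49152
Adding these values together:

65535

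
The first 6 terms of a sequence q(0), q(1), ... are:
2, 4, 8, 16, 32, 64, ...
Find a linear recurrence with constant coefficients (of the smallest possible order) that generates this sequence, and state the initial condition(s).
Look for the lowest-order linear relation among consecutive terms.
Observation: each term is 2× the previous.
Check at n=2: 2·4 = 8. ✓

q(n) = 2 × q(n-1), q(0) = 2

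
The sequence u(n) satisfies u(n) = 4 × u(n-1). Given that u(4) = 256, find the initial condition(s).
In general u(n) = 4ⁿ · u(0). At n = 4: u(0) = u(4) / 4^4 = 256 / 256 = 1.

u(0) = 1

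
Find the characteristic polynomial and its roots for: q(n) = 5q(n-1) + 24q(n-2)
Substitute q(n) = rⁿ and divide through by rⁿ⁻²: r² - 5r - 24 = 0
Factor: (r - 8)(r + 3) = 0, so r = 8, -3.
General solution: q(n) = A·8ⁿ + B·(-3)ⁿ

Characteristic: r² - 5r - 24 = 0, Roots: r = 8, -3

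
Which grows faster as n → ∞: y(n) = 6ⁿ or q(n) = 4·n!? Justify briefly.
Comparing growth rates:
Growth-rate hierarchy: log n ≺ any polynomial ≺ any exponential cⁿ (c>1) ≺ n! ≺ nⁿ.
factorial dominates exponential base 6 asymptotically.

q(n) grows faster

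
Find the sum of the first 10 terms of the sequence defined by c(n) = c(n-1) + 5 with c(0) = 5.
Computing the sequence terms: 5, 10, 15, 20, 25, 30, 35, 40, 45, 50
Adding these values together:

275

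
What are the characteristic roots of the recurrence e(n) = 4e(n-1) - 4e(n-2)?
Substitute e(n) = rⁿ and divide through by rⁿ⁻²: r² - 4r + 4 = 0
Factor: (r - 2)² = 0, so r = 2 (double root).
General solution: e(n) = (A + Bn)·2ⁿ

Characteristic: r² - 4r + 4 = 0, Roots: r = 2 (double root)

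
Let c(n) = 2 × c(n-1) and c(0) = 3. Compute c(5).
Computing step by step:
c(0) = 3
c(1) = 2 × 3 = 6
c(2) = 2 × 6 = 12
c(3) = 2 × 12 = 24
c(4) = 2 × 24 = 48
c(5) = 2 × 48 = 96

96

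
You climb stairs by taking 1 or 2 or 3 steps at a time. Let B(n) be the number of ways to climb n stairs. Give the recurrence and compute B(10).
Condition on the size of the last step (1 to 3): before it there were n-1, …, n-3 stairs climbed, and these cases are disjoint, so B(n) = B(n-1) + B(n-2) + B(n-3) (order-3 linear recurrence).
Initial conditions by direct count (compositions of i into parts ≤ 3): B(1) = 1; B(2) = 2; B(3) = 4.
Iterating the recurrence: B(4) = 7, B(5) = 13, B(6) = 24, B(7) = 44, B(8) = 81, B(9) = 149, B(10) = 274.

B(n) = B(n-1) + B(n-2) + B(n-3), B(1) = 1, B(2) = 2, B(3) = 4; B(10) = 274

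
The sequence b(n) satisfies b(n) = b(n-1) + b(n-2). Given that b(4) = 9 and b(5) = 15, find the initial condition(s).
Work backwards using b(k) = b(k+2) - b(k+1):
b(3) = b(5) - b(4) = 15 - 9 = 6
b(2) = b(4) - b(3) = 9 - 6 = 3
b(1) = b(3) - b(2) = 6 - 3 = 3
b(0) = b(2) - b(1) = 3 - 3 = 0

b(0) = 0, b(1) = 3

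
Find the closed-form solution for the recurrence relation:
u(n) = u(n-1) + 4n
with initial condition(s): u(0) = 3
Recurrence: u(n) = u(n-1) + 4n, initial: u(0) = 3.
Telescoping: u(n) = u(0) + 4·Σᵢ₌₁ⁿ i = 3 + 4·n(n+1)/2.

u(n) = 4·n(n+1)/2 + 3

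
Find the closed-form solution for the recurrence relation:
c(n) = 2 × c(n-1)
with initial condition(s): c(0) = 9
Recurrence: c(n) = 2 × c(n-1), initial: c(0) = 9.
Each term is 2 times the previous, so this is geometric with ratio 2. After n steps: c(n) = c(0)·2ⁿ = 9·2ⁿ.

c(n) = 9·2ⁿ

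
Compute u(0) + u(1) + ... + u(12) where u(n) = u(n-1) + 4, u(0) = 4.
Computing the sequence terms: 4, 8, 12, 16, 20, 24, 28, 32, 36, 40, 44, 48, 52
Adding these values together:

364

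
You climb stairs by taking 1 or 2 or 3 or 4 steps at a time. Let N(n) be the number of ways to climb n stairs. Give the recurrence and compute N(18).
Condition on the size of the last step (1 to 4): before it there were n-1, …, n-4 stairs climbed, and these cases are disjoint, so N(n) = N(n-1) + N(n-2) + N(n-3) + N(n-4) (order-4 linear recurrence).
Initial conditions by direct count (compositions of i into parts ≤ 4): N(1) = 1; N(2) = 2; N(3) = 4; N(4) = 8.
Iterating the recurrence: N(5) = 15, N(6) = 29, N(7) = 56, N(8) = 108, N(9) = 208, N(10) = 401, N(11) = 773, N(12) = 1490, N(13) = 2872, N(14) = 5536, N(15) = 10671, N(16) = 20569, N(17) = 39648, N(18) = 76424.

N(n) = N(n-1) + N(n-2) + N(n-3) + N(n-4), N(1) = 1, N(2) = 2, N(3) = 4, N(4) = 8; N(18) = 76424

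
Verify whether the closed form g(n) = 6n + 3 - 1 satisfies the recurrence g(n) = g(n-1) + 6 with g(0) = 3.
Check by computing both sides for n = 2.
From the recurrence with g(0) = 3:
  g(0) = 3, g(1) = 9, g(2) = 15
  so the recurrence gives g(2) = 15.
From the proposed closed form g(n) = 6n + 3 - 1:
  g(2) = 14.
The recurrence gives 15 but the closed form gives 14, so the closed form does not satisfy the recurrence.

No, the closed form is incorrect.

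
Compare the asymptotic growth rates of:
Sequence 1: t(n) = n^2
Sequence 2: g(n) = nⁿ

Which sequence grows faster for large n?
Comparing growth rates:
Growth-rate hierarchy: log n ≺ any polynomial ≺ any exponential cⁿ (c>1) ≺ n! ≺ nⁿ.
super-exponential nⁿ dominates polynomial degree 2 asymptotically.

g(n) grows faster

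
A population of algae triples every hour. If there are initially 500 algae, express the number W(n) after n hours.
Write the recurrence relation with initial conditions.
Each hour multiplies the count by 3, so the count after n hours depends only on the count after n-1 hours: W(n) = 3 × W(n-1). The starting count gives W(0) = 500.
Unrolling n times gives the closed form W(n) = 500 × 3ⁿ.

W(n) = 3 × W(n-1), W(0) = 500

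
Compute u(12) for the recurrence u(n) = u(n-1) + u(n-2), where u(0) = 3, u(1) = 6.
Computing the sequence terms:
3, 6, 9, 15, 24, 39, 63, 102, 165, 267, 432, 699, 1131

1131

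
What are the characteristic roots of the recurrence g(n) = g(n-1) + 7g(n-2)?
Substitute g(n) = rⁿ and divide through by rⁿ⁻²: r² - r - 7 = 0
Discriminant: 1² + 4·7 = 29, not a perfect square, so by the quadratic formula r = (1 ± √29)/2.
General solution: g(n) = A·r₁ⁿ + B·r₂ⁿ where r₁,r₂ = (1 ± √29)/2

Characteristic: r² - r - 7 = 0, Roots: r = (1 ± √29)/2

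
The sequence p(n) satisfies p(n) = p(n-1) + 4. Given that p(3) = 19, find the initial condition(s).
p(3) = p(0) + 3·4, so p(0) = 19 - 12 = 7.

p(0) = 7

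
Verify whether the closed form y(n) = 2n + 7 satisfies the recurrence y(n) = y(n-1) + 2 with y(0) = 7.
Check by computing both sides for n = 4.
From the recurrence with y(0) = 7:
  y(0) = 7, y(1) = 9, y(2) = 11, y(3) = 13, y(4) = 15
  so the recurrence gives y(4) = 15.
From the proposed closed form y(n) = 2n + 7:
  y(4) = 15.
Both sides give 15 at n = 4, and the initial condition(s) match, so the closed form is consistent.

Yes, the closed form is correct.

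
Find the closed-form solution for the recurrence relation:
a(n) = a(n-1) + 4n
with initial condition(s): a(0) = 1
Recurrence: a(n) = a(n-1) + 4n, initial: a(0) = 1.
Telescoping: a(n) = a(0) + 4·Σᵢ₌₁ⁿ i = 1 + 4·n(n+1)/2.

a(n) = 4·n(n+1)/2 + 1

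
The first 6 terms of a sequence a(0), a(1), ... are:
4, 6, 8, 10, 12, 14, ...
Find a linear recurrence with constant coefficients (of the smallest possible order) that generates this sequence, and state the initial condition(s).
Look for the lowest-order linear relation among consecutive terms.
Observation: consecutive differences are constant (= 2).
Check at n=2: 1·6 + 2 = 8. ✓

a(n) = a(n-1) + 2, a(0) = 4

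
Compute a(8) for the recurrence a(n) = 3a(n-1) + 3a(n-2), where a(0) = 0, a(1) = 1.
Computing the sequence terms:
0, 1, 3, 12, 45, 171, 648, 2457, 9315

9315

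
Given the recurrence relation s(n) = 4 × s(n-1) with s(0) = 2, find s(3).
Computing step by step:
s(0) = 2
s(1) = 4 × 2 = 8
s(2) = 4 × 8 = 32
s(3) = 4 × 32 = 128

128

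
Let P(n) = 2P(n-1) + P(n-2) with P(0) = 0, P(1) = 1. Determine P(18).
Computing the sequence terms:
0, 1, 2, 5, 12, 29, 70, 169, 408, 985, 2378, 5741, 13860, 33461, 80782, 195025, 470832, 1136689, 2744210

2744210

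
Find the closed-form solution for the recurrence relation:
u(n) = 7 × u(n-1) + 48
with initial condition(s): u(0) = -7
Recurrence: u(n) = 7 × u(n-1) + 48, initial: u(0) = -7.
Try u(n) = A·7ⁿ + C. Substituting: A·7ⁿ + C = 7(A·7ⁿ⁻¹ + C) + 48 = A·7ⁿ + 7C + 48, so C = 7C + 48, giving C = -8. Then u(0) = A - 8 = -7 gives A = 1.

u(n) = 7ⁿ - 8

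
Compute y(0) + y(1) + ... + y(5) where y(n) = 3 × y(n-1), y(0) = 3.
Computing the sequence terms: 3, 9, 27, 81, 243, 729
Adding these values together:

1092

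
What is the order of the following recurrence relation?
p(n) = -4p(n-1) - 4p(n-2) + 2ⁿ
The order is the largest lag k for which p(n-k) appears. Here the deepest term is p(n-2) (the 2ⁿ term is non-homogeneous and does not affect the order), so the order is 2.

Order 2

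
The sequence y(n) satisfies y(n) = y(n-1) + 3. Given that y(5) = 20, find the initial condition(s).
y(5) = y(0) + 5·3, so y(0) = 20 - 15 = 5.

y(0) = 5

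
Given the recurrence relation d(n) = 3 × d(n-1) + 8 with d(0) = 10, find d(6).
Computing step by step:
d(0) = 10
d(1) = 3 × 10 + 8 = 38
d(2) = 3 × 38 + 8 = 122
d(3) = 3 × 122 + 8 = 374
d(4) = 3 × 374 + 8 = 1130
d(5) = 3 × 1130 + 8 = 3398
d(6) = 3 × 3398 + 8 = 10202

10202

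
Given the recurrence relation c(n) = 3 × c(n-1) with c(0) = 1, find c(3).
Computing step by step:
c(0) = 1
c(1) = 3 × 1 = 3
c(2) = 3 × 3 = 9
c(3) = 3 × 9 = 27

27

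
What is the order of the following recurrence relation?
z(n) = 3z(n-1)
The order is the largest lag k for which z(n-k) appears. Here the deepest term is z(n-1), so the order is 1.

Order 1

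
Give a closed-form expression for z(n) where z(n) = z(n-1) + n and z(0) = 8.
Recurrence: z(n) = z(n-1) + n, initial: z(0) = 8.
Telescoping: z(n) = z(0) + Σᵢ₌₁ⁿ i = 8 + n(n+1)/2.

z(n) = n(n+1)/2 + 8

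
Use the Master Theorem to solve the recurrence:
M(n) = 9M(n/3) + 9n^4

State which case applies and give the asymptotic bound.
Master Theorem template: M(n) = a·M(n/b) + f(n).
Here: a=9, b=3, f(n)=9n^4
Compute log_b(a) = log_3(9) = 2.
f(n) = 9n^4 = Ω(n^(2+ε)) with ε = 2, and the regularity condition holds (a·f(n/b) = (a/b^4)·f(n) with a/b^4 = 3^-2 < 1). Case 3: M(n) = Θ(f(n)) = Θ(n^4).

Case 3: M(n) = Θ(n^4)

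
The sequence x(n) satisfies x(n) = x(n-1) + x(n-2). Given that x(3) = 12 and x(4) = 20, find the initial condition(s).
Work backwards using x(k) = x(k+2) - x(k+1):
x(2) = x(4) - x(3) = 20 - 12 = 8
x(1) = x(3) - x(2) = 12 - 8 = 4
x(0) = x(2) - x(1) = 8 - 4 = 4

x(0) = 4, x(1) = 4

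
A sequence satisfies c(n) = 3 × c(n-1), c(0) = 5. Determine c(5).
Computing step by step:
c(0) = 5
c(1) = 3 × 5 = 15
c(2) = 3 × 15 = 45
c(3) = 3 × 45 = 135
c(4) = 3 × 135 = 405
c(5) = 3 × 405 = 1215

1215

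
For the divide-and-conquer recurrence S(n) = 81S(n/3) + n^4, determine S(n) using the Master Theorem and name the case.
Master Theorem template: S(n) = a·S(n/b) + f(n).
Here: a=81, b=3, f(n)=n^4
Compute log_b(a) = log_3(81) = 4.
f(n) = n^4 = Θ(n^4). Case 2: S(n) = Θ(n^4 log n).

Case 2: S(n) = Θ(n^4 log n)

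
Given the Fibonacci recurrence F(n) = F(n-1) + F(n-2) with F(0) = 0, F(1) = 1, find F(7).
Computing the sequence terms:
0, 1, 1, 2, 3, 5, 8, 13

13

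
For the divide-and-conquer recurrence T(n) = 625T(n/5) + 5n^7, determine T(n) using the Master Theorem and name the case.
Master Theorem template: T(n) = a·T(n/b) + f(n).
Here: a=625, b=5, f(n)=5n^7
Compute log_b(a) = log_5(625) = 4.
f(n) = 5n^7 = Ω(n^(4+ε)) with ε = 3, and the regularity condition holds (a·f(n/b) = (a/b^7)·f(n) with a/b^7 = 5^-3 < 1). Case 3: T(n) = Θ(f(n)) = Θ(n^7).

Case 3: T(n) = Θ(n^7)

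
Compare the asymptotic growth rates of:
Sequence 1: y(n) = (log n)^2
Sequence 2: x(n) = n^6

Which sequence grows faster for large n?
Comparing growth rates:
Growth-rate hierarchy: log n ≺ any polynomial ≺ any exponential cⁿ (c>1) ≺ n! ≺ nⁿ.
polynomial degree 6 dominates polylogarithmic (log n)^2 asymptotically.

x(n) grows faster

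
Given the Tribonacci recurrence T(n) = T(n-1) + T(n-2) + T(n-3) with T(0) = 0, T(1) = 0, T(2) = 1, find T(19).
Computing the sequence terms:
0, 0, 1, 1, 2, 4, 7, 13, 24, 44, 81, 149, 274, 504, 927, 1705, 3136, 5768, 10609, 19513

19513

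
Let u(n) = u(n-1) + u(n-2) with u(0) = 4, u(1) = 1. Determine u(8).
Computing the sequence terms:
4, 1, 5, 6, 11, 17, 28, 45, 73

73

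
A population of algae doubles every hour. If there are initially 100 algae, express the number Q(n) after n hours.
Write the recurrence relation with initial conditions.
Each hour multiplies the count by 2, so the count after n hours depends only on the count after n-1 hours: Q(n) = 2 × Q(n-1). The starting count gives Q(0) = 100.
Unrolling n times gives the closed form Q(n) = 100 × 2ⁿ.

Q(n) = 2 × Q(n-1), Q(0) = 100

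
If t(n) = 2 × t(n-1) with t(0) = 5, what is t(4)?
Computing step by step:
t(0) = 5
t(1) = 2 × 5 = 10
t(2) = 2 × 10 = 20
t(3) = 2 × 20 = 40
t(4) = 2 × 40 = 80

80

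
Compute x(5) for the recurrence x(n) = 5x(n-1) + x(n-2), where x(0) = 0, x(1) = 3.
Computing the sequence terms:
0, 3, 15, 78, 405, 2103

2103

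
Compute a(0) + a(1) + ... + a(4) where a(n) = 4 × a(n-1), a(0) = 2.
Computing the sequence terms: 2, 8, 32, 128, 512
Adding these values together:

682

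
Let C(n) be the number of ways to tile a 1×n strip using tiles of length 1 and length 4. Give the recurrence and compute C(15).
Condition on the last tile: it has length 1 (leaving a 1×(n-1) strip) or length 4 (leaving a 1×(n-4) strip), so C(n) = C(n-1) + C(n-4) (order-4 linear recurrence).
For 0 ≤ i < 4 only unit tiles fit, so C(i) = 1.
Iterating the recurrence: C(4) = 2, C(5) = 3, C(6) = 4, C(7) = 5, C(8) = 7, C(9) = 10, C(10) = 14, C(11) = 19, C(12) = 26, C(13) = 36, C(14) = 50, C(15) = 69.

C(n) = C(n-1) + C(n-4), with C(i) = 1 for 0 ≤ i < 4; C(15) = 69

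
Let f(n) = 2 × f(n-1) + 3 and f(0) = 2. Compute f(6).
Computing step by step:
f(0) = 2
f(1) = 2 × 2 + 3 = 7
f(2) = 2 × 7 + 3 = 17
f(3) = 2 × 17 + 3 = 37
f(4) = 2 × 37 + 3 = 77
f(5) = 2 × 77 + 3 = 157
f(6) = 2 × 157 + 3 = 317

317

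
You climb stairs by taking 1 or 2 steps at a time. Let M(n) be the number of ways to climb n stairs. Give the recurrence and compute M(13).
Condition on the size of the last step (1 to 2): before it there were n-1, …, n-2 stairs climbed, and these cases are disjoint, so M(n) = M(n-1) + M(n-2) (Fibonacci-type sequence).
Initial conditions by direct count (compositions of i into parts ≤ 2): M(1) = 1; M(2) = 2.
Iterating the recurrence: M(3) = 3, M(4) = 5, M(5) = 8, M(6) = 13, M(7) = 21, M(8) = 34, M(9) = 55, M(10) = 89, M(11) = 144, M(12) = 233, M(13) = 377.

M(n) = M(n-1) + M(n-2), M(1) = 1, M(2) = 2; M(13) = 377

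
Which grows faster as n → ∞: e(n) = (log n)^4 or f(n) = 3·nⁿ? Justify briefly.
Comparing growth rates:
Growth-rate hierarchy: log n ≺ any polynomial ≺ any exponential cⁿ (c>1) ≺ n! ≺ nⁿ.
super-exponential nⁿ dominates polylogarithmic (log n)^4 asymptotically.

f(n) grows faster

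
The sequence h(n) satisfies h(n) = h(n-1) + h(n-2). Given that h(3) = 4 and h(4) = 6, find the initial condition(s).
Work backwards using h(k) = h(k+2) - h(k+1):
h(2) = h(4) - h(3) = 6 - 4 = 2
h(1) = h(3) - h(2) = 4 - 2 = 2
h(0) = h(2) - h(1) = 2 - 2 = 0

h(0) = 0, h(1) = 2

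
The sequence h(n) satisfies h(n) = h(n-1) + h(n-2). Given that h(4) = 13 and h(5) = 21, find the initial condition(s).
Work backwards using h(k) = h(k+2) - h(k+1):
h(3) = h(5) - h(4) = 21 - 13 = 8
h(2) = h(4) - h(3) = 13 - 8 = 5
h(1) = h(3) - h(2) = 8 - 5 = 3
h(0) = h(2) - h(1) = 5 - 3 = 2

h(0) = 2, h(1) = 3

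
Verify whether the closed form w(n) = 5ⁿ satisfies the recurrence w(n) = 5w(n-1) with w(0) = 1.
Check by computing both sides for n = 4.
From the recurrence with w(0) = 1:
  w(0) = 1, w(1) = 5, w(2) = 25, w(3) = 125, w(4) = 625
  so the recurrence gives w(4) = 625.
From the proposed closed form w(n) = 5ⁿ:
  w(4) = 625.
Both sides give 625 at n = 4, and the initial condition(s) match, so the closed form is consistent.

Yes, the closed form is correct.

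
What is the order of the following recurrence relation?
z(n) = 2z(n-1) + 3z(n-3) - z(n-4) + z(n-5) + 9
The order is the largest lag k for which z(n-k) appears. Here the deepest term is z(n-5) (the 9 term is non-homogeneous and does not affect the order), so the order is 5.

Order 5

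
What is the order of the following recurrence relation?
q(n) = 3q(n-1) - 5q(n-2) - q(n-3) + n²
The order is the largest lag k for which q(n-k) appears. Here the deepest term is q(n-3) (the n² term is non-homogeneous and does not affect the order), so the order is 3.

Order 3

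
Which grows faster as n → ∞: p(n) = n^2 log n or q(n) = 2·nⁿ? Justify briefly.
Comparing growth rates:
Growth-rate hierarchy: log n ≺ any polynomial ≺ any exponential cⁿ (c>1) ≺ n! ≺ nⁿ.
super-exponential nⁿ dominates polynomial degree 2 (with log factor) asymptotically.

q(n) grows faster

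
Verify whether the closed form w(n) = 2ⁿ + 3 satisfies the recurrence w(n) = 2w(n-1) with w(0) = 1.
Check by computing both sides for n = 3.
From the recurrence with w(0) = 1:
  w(0) = 1, w(1) = 2, w(2) = 4, w(3) = 8
  so the recurrence gives w(3) = 8.
From the proposed closed form w(n) = 2ⁿ + 3:
  w(3) = 11.
The recurrence gives 8 but the closed form gives 11, so the closed form does not satisfy the recurrence.

No, the closed form is incorrect.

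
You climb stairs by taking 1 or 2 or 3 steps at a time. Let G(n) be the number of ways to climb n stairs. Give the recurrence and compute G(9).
Condition on the size of the last step (1 to 3): before it there were n-1, …, n-3 stairs climbed, and these cases are disjoint, so G(n) = G(n-1) + G(n-2) + G(n-3) (order-3 linear recurrence).
Initial conditions by direct count (compositions of i into parts ≤ 3): G(1) = 1; G(2) = 2; G(3) = 4.
Iterating the recurrence: G(4) = 7, G(5) = 13, G(6) = 24, G(7) = 44, G(8) = 81, G(9) = 149.

G(n) = G(n-1) + G(n-2) + G(n-3), G(1) = 1, G(2) = 2, G(3) = 4; G(9) = 149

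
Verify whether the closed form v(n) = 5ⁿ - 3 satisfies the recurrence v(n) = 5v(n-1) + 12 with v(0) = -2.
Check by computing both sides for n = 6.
From the recurrence with v(0) = -2:
  v(0) = -2, v(1) = 2, v(2) = 22, v(3) = 122, v(4) = 622, v(5) = 3122, v(6) = 15622
  so the recurrence gives v(6) = 15622.
From the proposed closed form v(n) = 5ⁿ - 3:
  v(6) = 15622.
Both sides give 15622 at n = 6, and the initial condition(s) match, so the closed form is consistent.

Yes, the closed form is correct.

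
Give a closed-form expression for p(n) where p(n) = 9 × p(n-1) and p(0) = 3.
Recurrence: p(n) = 9 × p(n-1), initial: p(0) = 3.
Each term is 9 times the previous, so this is geometric with ratio 9. After n steps: p(n) = p(0)·9ⁿ = 3·9ⁿ.

p(n) = 3·9ⁿ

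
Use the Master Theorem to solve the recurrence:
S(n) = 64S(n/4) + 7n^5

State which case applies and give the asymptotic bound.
Master Theorem template: S(n) = a·S(n/b) + f(n).
Here: a=64, b=4, f(n)=7n^5
Compute log_b(a) = log_4(64) = 3.
f(n) = 7n^5 = Ω(n^(3+ε)) with ε = 2, and the regularity condition holds (a·f(n/b) = (a/b^5)·f(n) with a/b^5 = 4^-2 < 1). Case 3: S(n) = Θ(f(n)) = Θ(n^5).

Case 3: S(n) = Θ(n^5)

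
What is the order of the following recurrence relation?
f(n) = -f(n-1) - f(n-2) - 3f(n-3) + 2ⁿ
The order is the largest lag k for which f(n-k) appears. Here the deepest term is f(n-3) (the 2ⁿ term is non-homogeneous and does not affect the order), so the order is 3.

Order 3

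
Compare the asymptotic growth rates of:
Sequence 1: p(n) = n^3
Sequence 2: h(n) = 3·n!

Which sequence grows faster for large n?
Comparing growth rates:
Growth-rate hierarchy: log n ≺ any polynomial ≺ any exponential cⁿ (c>1) ≺ n! ≺ nⁿ.
factorial dominates polynomial degree 3 asymptotically.

h(n) grows faster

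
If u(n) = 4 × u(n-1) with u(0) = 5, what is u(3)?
Computing step by step:
u(0) = 5
u(1) = 4 × 5 = 20
u(2) = 4 × 20 = 80
u(3) = 4 × 80 = 320

320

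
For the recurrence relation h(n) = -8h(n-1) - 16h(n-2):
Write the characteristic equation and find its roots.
Substitute h(n) = rⁿ and divide through by rⁿ⁻²: r² + 8r + 16 = 0
Factor: (r + 4)² = 0, so r = -4 (double root).
General solution: h(n) = (A + Bn)·(-4)ⁿ

Characteristic: r² + 8r + 16 = 0, Roots: r = -4 (double root)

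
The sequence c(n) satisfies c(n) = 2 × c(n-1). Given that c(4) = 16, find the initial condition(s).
In general c(n) = 2ⁿ · c(0). At n = 4: c(0) = c(4) / 2^4 = 16 / 16 = 1.

c(0) = 1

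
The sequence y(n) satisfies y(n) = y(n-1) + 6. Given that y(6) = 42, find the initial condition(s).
y(6) = y(0) + 6·6, so y(0) = 42 - 36 = 6.

y(0) = 6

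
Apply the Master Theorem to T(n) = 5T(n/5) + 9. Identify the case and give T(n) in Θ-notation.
Master Theorem template: T(n) = a·T(n/b) + f(n).
Here: a=5, b=5, f(n)=9
Compute log_b(a) = log_5(5) = 1.
f(n) = 9 = O(n^(1-ε)) with ε = 1. Case 1: T(n) = Θ(n^log_b(a)) = Θ(n).

Case 1: T(n) = Θ(n)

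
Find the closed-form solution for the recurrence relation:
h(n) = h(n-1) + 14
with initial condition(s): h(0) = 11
Recurrence: h(n) = h(n-1) + 14, initial: h(0) = 11.
Each step adds 14, so h(n) = h(0) + 14n = 14n + 11.

h(n) = 14n + 11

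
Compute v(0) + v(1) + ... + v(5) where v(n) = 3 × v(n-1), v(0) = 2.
Computing the sequence terms: 2, 6, 18, 54, 162, 486
Adding these values together:

728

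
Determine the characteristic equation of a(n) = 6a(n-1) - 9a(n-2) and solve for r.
Substitute a(n) = rⁿ and divide through by rⁿ⁻²: r² - 6r + 9 = 0
Factor: (r - 3)² = 0, so r = 3 (double root).
General solution: a(n) = (A + Bn)·3ⁿ

Characteristic: r² - 6r + 9 = 0, Roots: r = 3 (double root)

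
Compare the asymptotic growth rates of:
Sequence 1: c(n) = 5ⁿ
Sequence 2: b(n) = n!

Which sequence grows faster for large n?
Comparing growth rates:
Growth-rate hierarchy: log n ≺ any polynomial ≺ any exponential cⁿ (c>1) ≺ n! ≺ nⁿ.
factorial dominates exponential base 5 asymptotically.

b(n) grows faster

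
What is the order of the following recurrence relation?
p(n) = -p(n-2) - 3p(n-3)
The order is the largest lag k for which p(n-k) appears. Here the deepest term is p(n-3), so the order is 3.

Order 3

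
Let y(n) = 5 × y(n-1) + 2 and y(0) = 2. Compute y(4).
Computing step by step:
y(0) = 2
y(1) = 5 × 2 + 2 = 12
y(2) = 5 × 12 + 2 = 62
y(3) = 5 × 62 + 2 = 312
y(4) = 5 × 312 + 2 = 1562

1562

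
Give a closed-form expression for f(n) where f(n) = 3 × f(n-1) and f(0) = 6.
Recurrence: f(n) = 3 × f(n-1), initial: f(0) = 6.
Each term is 3 times the previous, so this is geometric with ratio 3. After n steps: f(n) = f(0)·3ⁿ = 6·3ⁿ.

f(n) = 6·3ⁿ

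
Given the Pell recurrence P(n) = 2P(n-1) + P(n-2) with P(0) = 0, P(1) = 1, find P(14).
Computing the sequence terms:
0, 1, 2, 5, 12, 29, 70, 169, 408, 985, 2378, 5741, 13860, 33461, 80782

80782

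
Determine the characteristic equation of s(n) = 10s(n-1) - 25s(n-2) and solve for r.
Substitute s(n) = rⁿ and divide through by rⁿ⁻²: r² - 10r + 25 = 0
Factor: (r - 5)² = 0, so r = 5 (double root).
General solution: s(n) = (A + Bn)·5ⁿ

Characteristic: r² - 10r + 25 = 0, Roots: r = 5 (double root)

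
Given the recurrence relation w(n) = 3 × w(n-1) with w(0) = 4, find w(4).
Computing step by step:
w(0) = 4
w(1) = 3 × 4 = 12
w(2) = 3 × 12 = 36
w(3) = 3 × 36 = 108
w(4) = 3 × 108 = 324

324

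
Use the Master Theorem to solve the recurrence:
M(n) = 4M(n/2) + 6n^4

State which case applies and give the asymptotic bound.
Master Theorem template: M(n) = a·M(n/b) + f(n).
Here: a=4, b=2, f(n)=6n^4
Compute log_b(a) = log_2(4) = 2.
f(n) = 6n^4 = Ω(n^(2+ε)) with ε = 2, and the regularity condition holds (a·f(n/b) = (a/b^4)·f(n) with a/b^4 = 2^-2 < 1). Case 3: M(n) = Θ(f(n)) = Θ(n^4).

Case 3: M(n) = Θ(n^4)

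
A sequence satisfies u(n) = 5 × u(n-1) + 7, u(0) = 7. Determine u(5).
Computing step by step:
u(0) = 7
u(1) = 5 × 7 + 7 = 42
u(2) = 5 × 42 + 7 = 217
u(3) = 5 × 217 + 7 = 1092
u(4) = 5 × 1092 + 7 = 5467
u(5) = 5 × 5467 + 7 = 27342

27342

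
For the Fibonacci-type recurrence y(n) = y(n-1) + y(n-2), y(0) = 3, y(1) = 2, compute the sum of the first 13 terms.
Computing the sequence terms: 3, 2, 5, 7, 12, 19, 31, 50, 81, 131, 212, 343, 555
Adding these values together:

1451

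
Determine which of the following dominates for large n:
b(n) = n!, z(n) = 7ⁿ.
Comparing growth rates:
Growth-rate hierarchy: log n ≺ any polynomial ≺ any exponential cⁿ (c>1) ≺ n! ≺ nⁿ.
factorial dominates exponential base 7 asymptotically.

b(n) grows faster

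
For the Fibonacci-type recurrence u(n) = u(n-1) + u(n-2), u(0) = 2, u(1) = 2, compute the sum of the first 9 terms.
Computing the sequence terms: 2, 2, 4, 6, 10, 16, 26, 42, 68
Adding these values together:

176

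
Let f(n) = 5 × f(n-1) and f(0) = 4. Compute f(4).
Computing step by step:
f(0) = 4
f(1) = 5 × 4 = 20
f(2) = 5 × 20 = 100
f(3) = 5 × 100 = 500
f(4) = 5 × 500 = 2500

2500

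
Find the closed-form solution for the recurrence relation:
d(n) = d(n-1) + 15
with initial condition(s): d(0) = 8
Recurrence: d(n) = d(n-1) + 15, initial: d(0) = 8.
Each step adds 15, so d(n) = d(0) + 15n = 15n + 8.

d(n) = 15n + 8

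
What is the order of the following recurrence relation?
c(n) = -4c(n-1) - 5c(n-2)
The order is the largest lag k for which c(n-k) appears. Here the deepest term is c(n-2), so the order is 2.

Order 2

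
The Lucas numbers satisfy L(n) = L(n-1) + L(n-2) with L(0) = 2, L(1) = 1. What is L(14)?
Computing the sequence terms:
2, 1, 3, 4, 7, 11, 18, 29, 47, 76, 123, 199, 322, 521, 843

843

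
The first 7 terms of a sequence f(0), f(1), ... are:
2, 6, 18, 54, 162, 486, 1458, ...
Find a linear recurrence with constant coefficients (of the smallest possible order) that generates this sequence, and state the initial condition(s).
Look for the lowest-order linear relation among consecutive terms.
Observation: each term is 3× the previous.
Check at n=2: 3·6 = 18. ✓

f(n) = 3 × f(n-1), f(0) = 2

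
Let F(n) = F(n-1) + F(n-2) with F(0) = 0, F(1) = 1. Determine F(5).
Computing the sequence terms:
0, 1, 1, 2, 3, 5

5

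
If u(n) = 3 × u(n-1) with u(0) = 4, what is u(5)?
Computing step by step:
u(0) = 4
u(1) = 3 × 4 = 12
u(2) = 3 × 12 = 36
u(3) = 3 × 36 = 108
u(4) = 3 × 108 = 324
u(5) = 3 × 324 = 972

972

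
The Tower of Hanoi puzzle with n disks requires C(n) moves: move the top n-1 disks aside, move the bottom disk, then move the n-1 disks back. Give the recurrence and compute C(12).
Moving n disks = move the top n-1 disks aside (C(n-1) moves) + move the largest disk (1 move) + move the n-1 disks back on top (C(n-1) moves), so C(n) = 2C(n-1) + 1, with C(1) = 1 (a single disk takes one move).
First terms: 1, 3, 7, 15, 31, 63, … — each is one less than a power of 2. Indeed C(n) + 1 = 2(C(n-1) + 1) with C(1) + 1 = 2, so C(n) + 1 = 2ⁿ and C(n) = 2ⁿ - 1.
Hence C(12) = 2^12 - 1 = 4096 - 1 = 4095.

C(n) = 2C(n-1) + 1, C(1) = 1; C(12) = 4095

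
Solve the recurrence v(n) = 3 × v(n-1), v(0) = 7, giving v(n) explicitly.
Recurrence: v(n) = 3 × v(n-1), initial: v(0) = 7.
Each term is 3 times the previous, so this is geometric with ratio 3. After n steps: v(n) = v(0)·3ⁿ = 7·3ⁿ.

v(n) = 7·3ⁿ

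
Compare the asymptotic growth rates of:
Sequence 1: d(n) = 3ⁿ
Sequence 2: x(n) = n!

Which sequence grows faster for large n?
Comparing growth rates:
Growth-rate hierarchy: log n ≺ any polynomial ≺ any exponential cⁿ (c>1) ≺ n! ≺ nⁿ.
factorial dominates exponential base 3 asymptotically.

x(n) grows faster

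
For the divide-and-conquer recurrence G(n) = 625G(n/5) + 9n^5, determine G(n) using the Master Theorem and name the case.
Master Theorem template: G(n) = a·G(n/b) + f(n).
Here: a=625, b=5, f(n)=9n^5
Compute log_b(a) = log_5(625) = 4.
f(n) = 9n^5 = Ω(n^(4+ε)) with ε = 1, and the regularity condition holds (a·f(n/b) = (a/b^5)·f(n) with a/b^5 = 5^-1 < 1). Case 3: G(n) = Θ(f(n)) = Θ(n^5).

Case 3: G(n) = Θ(n^5)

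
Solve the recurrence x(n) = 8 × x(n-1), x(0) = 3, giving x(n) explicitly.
Recurrence: x(n) = 8 × x(n-1), initial: x(0) = 3.
Each term is 8 times the previous, so this is geometric with ratio 8. After n steps: x(n) = x(0)·8ⁿ = 3·8ⁿ.

x(n) = 3·8ⁿ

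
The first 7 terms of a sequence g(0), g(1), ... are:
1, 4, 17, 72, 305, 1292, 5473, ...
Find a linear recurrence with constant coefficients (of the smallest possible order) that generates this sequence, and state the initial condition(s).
Look for the lowest-order linear relation among consecutive terms.
Observation: g(n) - 4·g(n-1) - (1)·g(n-2) = 0 holds for the shown terms, and no order-1 relation g(n) = α·g(n-1) + β fits.
Check at n=3: 4·17 + (1)·4 = 72. ✓

g(n) = 4g(n-1) + g(n-2), g(0) = 1, g(1) = 4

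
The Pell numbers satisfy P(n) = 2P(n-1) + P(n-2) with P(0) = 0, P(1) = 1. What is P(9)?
Computing the sequence terms:
0, 1, 2, 5, 12, 29, 70, 169, 408, 985

985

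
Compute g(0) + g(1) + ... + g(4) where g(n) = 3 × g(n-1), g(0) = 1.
Computing the sequence terms: 1, 3, 9, 27, 81
Adding these values together:

121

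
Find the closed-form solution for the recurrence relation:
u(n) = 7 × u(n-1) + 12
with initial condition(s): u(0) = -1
Recurrence: u(n) = 7 × u(n-1) + 12, initial: u(0) = -1.
Try u(n) = A·7ⁿ + C. Substituting: A·7ⁿ + C = 7(A·7ⁿ⁻¹ + C) + 12 = A·7ⁿ + 7C + 12, so C = 7C + 12, giving C = -2. Then u(0) = A - 2 = -1 gives A = 1.

u(n) = 7ⁿ - 2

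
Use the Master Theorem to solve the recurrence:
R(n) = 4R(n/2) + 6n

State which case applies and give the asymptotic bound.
Master Theorem template: R(n) = a·R(n/b) + f(n).
Here: a=4, b=2, f(n)=6n
Compute log_b(a) = log_2(4) = 2.
f(n) = 6n = O(n^(2-ε)) with ε = 1. Case 1: R(n) = Θ(n^log_b(a)) = Θ(n^2).

Case 1: R(n) = Θ(n^2)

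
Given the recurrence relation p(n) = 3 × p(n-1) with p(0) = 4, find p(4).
Computing step by step:
p(0) = 4
p(1) = 3 × 4 = 12
p(2) = 3 × 12 = 36
p(3) = 3 × 36 = 108
p(4) = 3 × 108 = 324

324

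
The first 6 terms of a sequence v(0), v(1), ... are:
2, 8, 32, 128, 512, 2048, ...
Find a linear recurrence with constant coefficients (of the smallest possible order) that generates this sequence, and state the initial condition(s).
Look for the lowest-order linear relation among consecutive terms.
Observation: each term is 4× the previous.
Check at n=2: 4·8 = 32. ✓

v(n) = 4 × v(n-1), v(0) = 2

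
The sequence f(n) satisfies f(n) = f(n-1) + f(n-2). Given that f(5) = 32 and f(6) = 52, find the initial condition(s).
Work backwards using f(k) = f(k+2) - f(k+1):
f(4) = f(6) - f(5) = 52 - 32 = 20
f(3) = f(5) - f(4) = 32 - 20 = 12
f(2) = f(4) - f(3) = 20 - 12 = 8
f(1) = f(3) - f(2) = 12 - 8 = 4
f(0) = f(2) - f(1) = 8 - 4 = 4

f(0) = 4, f(1) = 4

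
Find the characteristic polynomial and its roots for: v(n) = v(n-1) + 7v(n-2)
Substitute v(n) = rⁿ and divide through by rⁿ⁻²: r² - r - 7 = 0
Discriminant: 1² + 4·7 = 29, not a perfect square, so by the quadratic formula r = (1 ± √29)/2.
General solution: v(n) = A·r₁ⁿ + B·r₂ⁿ where r₁,r₂ = (1 ± √29)/2

Characteristic: r² - r - 7 = 0, Roots: r = (1 ± √29)/2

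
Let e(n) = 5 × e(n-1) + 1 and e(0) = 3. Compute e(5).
Computing step by step:
e(0) = 3
e(1) = 5 × 3 + 1 = 16
e(2) = 5 × 16 + 1 = 81
e(3) = 5 × 81 + 1 = 406
e(4) = 5 × 406 + 1 = 2031
e(5) = 5 × 2031 + 1 = 10156

10156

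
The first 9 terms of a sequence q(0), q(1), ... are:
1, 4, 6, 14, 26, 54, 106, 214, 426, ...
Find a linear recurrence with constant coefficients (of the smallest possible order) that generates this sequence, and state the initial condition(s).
Look for the lowest-order linear relation among consecutive terms.
Observation: q(n) - 1·q(n-1) - (2)·q(n-2) = 0 holds for the shown terms, and no order-1 relation q(n) = α·q(n-1) + β fits.
Check at n=3: 1·6 + (2)·4 = 14. ✓

q(n) = q(n-1) + 2q(n-2), q(0) = 1, q(1) = 4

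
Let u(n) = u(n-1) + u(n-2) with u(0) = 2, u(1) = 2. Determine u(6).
Computing the sequence terms:
2, 2, 4, 6, 10, 16, 26

26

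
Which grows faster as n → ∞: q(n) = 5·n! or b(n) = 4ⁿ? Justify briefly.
Comparing growth rates:
Growth-rate hierarchy: log n ≺ any polynomial ≺ any exponential cⁿ (c>1) ≺ n! ≺ nⁿ.
factorial dominates exponential base 4 asymptotically.

q(n) grows faster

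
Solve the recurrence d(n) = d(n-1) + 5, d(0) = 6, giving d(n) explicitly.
Recurrence: d(n) = d(n-1) + 5, initial: d(0) = 6.
Each step adds 5, so d(n) = d(0) + 5n = 5n + 6.

d(n) = 5n + 6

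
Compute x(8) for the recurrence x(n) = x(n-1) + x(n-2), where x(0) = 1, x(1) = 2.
Computing the sequence terms:
1, 2, 3, 5, 8, 13, 21, 34, 55

55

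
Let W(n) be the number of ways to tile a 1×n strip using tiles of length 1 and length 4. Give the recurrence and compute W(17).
Condition on the last tile: it has length 1 (leaving a 1×(n-1) strip) or length 4 (leaving a 1×(n-4) strip), so W(n) = W(n-1) + W(n-4) (order-4 linear recurrence).
For 0 ≤ i < 4 only unit tiles fit, so W(i) = 1.
Iterating the recurrence: W(4) = 2, W(5) = 3, W(6) = 4, W(7) = 5, W(8) = 7, W(9) = 10, W(10) = 14, W(11) = 19, W(12) = 26, W(13) = 36, W(14) = 50, W(15) = 69, W(16) = 95, W(17) = 131.

W(n) = W(n-1) + W(n-4), with W(i) = 1 for 0 ≤ i < 4; W(17) = 131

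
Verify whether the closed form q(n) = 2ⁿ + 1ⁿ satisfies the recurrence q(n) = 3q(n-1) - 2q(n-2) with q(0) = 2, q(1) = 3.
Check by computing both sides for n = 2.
From the recurrence with q(0) = 2, q(1) = 3:
  q(0) = 2, q(1) = 3, q(2) = 5
  so the recurrence gives q(2) = 5.
From the proposed closed form q(n) = 2ⁿ + 1ⁿ:
  q(2) = 5.
Both sides give 5 at n = 2, and the initial condition(s) match, so the closed form is consistent.

Yes, the closed form is correct.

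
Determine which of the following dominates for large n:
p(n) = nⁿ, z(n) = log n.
Comparing growth rates:
Growth-rate hierarchy: log n ≺ any polynomial ≺ any exponential cⁿ (c>1) ≺ n! ≺ nⁿ.
super-exponential nⁿ dominates logarithmic asymptotically.

p(n) grows faster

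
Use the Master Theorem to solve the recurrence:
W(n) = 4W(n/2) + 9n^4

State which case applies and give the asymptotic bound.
Master Theorem template: W(n) = a·W(n/b) + f(n).
Here: a=4, b=2, f(n)=9n^4
Compute log_b(a) = log_2(4) = 2.
f(n) = 9n^4 = Ω(n^(2+ε)) with ε = 2, and the regularity condition holds (a·f(n/b) = (a/b^4)·f(n) with a/b^4 = 2^-2 < 1). Case 3: W(n) = Θ(f(n)) = Θ(n^4).

Case 3: W(n) = Θ(n^4)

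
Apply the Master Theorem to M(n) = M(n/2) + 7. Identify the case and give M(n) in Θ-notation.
Master Theorem template: M(n) = a·M(n/b) + f(n).
Here: a=1, b=2, f(n)=7
Compute log_b(a) = log_2(1) = 0.
f(n) = 7 = Θ(1). Case 2: M(n) = Θ(log n).

Case 2: M(n) = Θ(log n)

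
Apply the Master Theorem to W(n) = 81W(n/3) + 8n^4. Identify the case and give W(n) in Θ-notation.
Master Theorem template: W(n) = a·W(n/b) + f(n).
Here: a=81, b=3, f(n)=8n^4
Compute log_b(a) = log_3(81) = 4.
f(n) = 8n^4 = Θ(n^4). Case 2: W(n) = Θ(n^4 log n).

Case 2: W(n) = Θ(n^4 log n)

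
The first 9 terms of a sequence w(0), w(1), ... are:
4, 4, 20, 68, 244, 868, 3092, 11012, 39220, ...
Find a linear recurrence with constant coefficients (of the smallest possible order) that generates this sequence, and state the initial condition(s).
Look for the lowest-order linear relation among consecutive terms.
Observation: w(n) - 3·w(n-1) - (2)·w(n-2) = 0 holds for the shown terms, and no order-1 relation w(n) = α·w(n-1) + β fits.
Check at n=3: 3·20 + (2)·4 = 68. ✓

w(n) = 3w(n-1) + 2w(n-2), w(0) = 4, w(1) = 4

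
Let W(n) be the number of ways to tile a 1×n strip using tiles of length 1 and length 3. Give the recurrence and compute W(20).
Condition on the last tile: it has length 1 (leaving a 1×(n-1) strip) or length 3 (leaving a 1×(n-3) strip), so W(n) = W(n-1) + W(n-3) (order-3 linear recurrence).
For 0 ≤ i < 3 only unit tiles fit, so W(i) = 1.
Iterating the recurrence: W(3) = 2, W(4) = 3, W(5) = 4, W(6) = 6, W(7) = 9, W(8) = 13, W(9) = 19, W(10) = 28, W(11) = 41, W(12) = 60, W(13) = 88, W(14) = 129, W(15) = 189, W(16) = 277, W(17) = 406, W(18) = 595, W(19) = 872, W(20) = 1278.

W(n) = W(n-1) + W(n-3), with W(i) = 1 for 0 ≤ i < 3; W(20) = 1278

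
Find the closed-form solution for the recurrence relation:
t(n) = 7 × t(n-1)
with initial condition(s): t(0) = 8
Recurrence: t(n) = 7 × t(n-1), initial: t(0) = 8.
Each term is 7 times the previous, so this is geometric with ratio 7. After n steps: t(n) = t(0)·7ⁿ = 8·7ⁿ.

t(n) = 8·7ⁿ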